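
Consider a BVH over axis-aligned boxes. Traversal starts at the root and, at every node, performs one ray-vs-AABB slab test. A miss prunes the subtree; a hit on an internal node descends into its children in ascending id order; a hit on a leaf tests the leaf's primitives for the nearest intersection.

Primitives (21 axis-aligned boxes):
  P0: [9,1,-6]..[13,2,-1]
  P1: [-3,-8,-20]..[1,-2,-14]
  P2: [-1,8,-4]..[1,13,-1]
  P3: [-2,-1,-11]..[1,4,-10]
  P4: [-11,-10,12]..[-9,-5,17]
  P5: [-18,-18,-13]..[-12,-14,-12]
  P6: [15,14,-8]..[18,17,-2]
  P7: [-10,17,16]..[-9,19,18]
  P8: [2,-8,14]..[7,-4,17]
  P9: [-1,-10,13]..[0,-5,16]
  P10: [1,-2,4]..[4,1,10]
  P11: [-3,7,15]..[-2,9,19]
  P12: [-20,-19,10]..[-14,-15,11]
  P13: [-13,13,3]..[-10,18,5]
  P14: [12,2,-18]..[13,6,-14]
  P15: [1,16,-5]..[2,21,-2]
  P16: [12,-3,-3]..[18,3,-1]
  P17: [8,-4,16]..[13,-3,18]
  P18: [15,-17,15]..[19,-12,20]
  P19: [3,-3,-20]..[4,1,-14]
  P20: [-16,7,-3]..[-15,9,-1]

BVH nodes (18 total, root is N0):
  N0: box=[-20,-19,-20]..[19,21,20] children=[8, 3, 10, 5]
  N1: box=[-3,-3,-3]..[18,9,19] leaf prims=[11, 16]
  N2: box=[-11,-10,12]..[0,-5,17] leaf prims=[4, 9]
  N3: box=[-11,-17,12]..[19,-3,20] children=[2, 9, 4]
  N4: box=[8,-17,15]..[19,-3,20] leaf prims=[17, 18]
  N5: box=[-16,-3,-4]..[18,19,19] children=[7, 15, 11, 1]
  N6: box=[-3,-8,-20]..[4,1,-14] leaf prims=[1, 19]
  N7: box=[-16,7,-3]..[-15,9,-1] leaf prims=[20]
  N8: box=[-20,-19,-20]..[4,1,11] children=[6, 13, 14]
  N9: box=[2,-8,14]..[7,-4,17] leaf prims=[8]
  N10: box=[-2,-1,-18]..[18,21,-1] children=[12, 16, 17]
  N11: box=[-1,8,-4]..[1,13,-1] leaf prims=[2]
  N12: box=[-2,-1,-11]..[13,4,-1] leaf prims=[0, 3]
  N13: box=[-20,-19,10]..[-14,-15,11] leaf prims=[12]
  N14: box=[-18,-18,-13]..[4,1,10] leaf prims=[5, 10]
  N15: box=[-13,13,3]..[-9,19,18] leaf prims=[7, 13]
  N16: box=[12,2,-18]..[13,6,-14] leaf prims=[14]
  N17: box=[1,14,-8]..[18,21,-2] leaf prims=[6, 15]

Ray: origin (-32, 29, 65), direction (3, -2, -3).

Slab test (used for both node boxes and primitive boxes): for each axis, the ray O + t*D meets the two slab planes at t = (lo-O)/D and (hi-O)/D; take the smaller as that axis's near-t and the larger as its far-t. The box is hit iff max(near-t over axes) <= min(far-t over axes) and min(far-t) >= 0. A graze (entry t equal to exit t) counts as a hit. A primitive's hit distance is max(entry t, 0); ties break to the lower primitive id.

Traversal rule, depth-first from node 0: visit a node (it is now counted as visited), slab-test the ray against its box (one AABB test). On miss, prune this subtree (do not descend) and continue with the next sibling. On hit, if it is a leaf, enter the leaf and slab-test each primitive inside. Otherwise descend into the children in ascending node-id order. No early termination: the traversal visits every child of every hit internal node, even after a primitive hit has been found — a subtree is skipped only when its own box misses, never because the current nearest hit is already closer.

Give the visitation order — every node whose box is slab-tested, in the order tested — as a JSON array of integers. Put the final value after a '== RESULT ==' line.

Traverse from the root:
N0 x:[4,17] y:[4,24] z:[15,85/3] -> hit [15,17], descend [3, 5, 8, 10]
  N3 x:[7,17] y:[16,23] z:[15,53/3] -> hit [16,17], descend [2, 4, 9]
    N2 x:[7,32/3] y:[17,39/2] z:[16,53/3] -> miss, prune
    N4 x:[40/3,17] y:[16,23] z:[15,50/3] -> hit [16,50/3] leaf, test {P17(miss), P18(miss)}
    N9 x:[34/3,13] y:[33/2,37/2] z:[16,17] -> miss, prune
  N5 x:[16/3,50/3] y:[5,16] z:[46/3,23] -> hit [46/3,16], descend [1, 7, 11, 15]
    N1 x:[29/3,50/3] y:[10,16] z:[46/3,68/3] -> hit [46/3,16] leaf, test {P11(miss), P16(miss)}
    N7 x:[16/3,17/3] y:[10,11] z:[22,68/3] -> miss, prune
    N11 x:[31/3,11] y:[8,21/2] z:[22,23] -> miss, prune
    N15 x:[19/3,23/3] y:[5,8] z:[47/3,62/3] -> miss, prune
  N8 x:[4,12] y:[14,24] z:[18,85/3] -> miss, prune
  N10 x:[10,50/3] y:[4,15] z:[22,83/3] -> miss, prune

order=[0, 3, 2, 4, 9, 5, 1, 7, 11, 15, 8, 10]  |boxes|=12  |leaves|=2  hit=miss

== RESULT ==
[0, 3, 2, 4, 9, 5, 1, 7, 11, 15, 8, 10]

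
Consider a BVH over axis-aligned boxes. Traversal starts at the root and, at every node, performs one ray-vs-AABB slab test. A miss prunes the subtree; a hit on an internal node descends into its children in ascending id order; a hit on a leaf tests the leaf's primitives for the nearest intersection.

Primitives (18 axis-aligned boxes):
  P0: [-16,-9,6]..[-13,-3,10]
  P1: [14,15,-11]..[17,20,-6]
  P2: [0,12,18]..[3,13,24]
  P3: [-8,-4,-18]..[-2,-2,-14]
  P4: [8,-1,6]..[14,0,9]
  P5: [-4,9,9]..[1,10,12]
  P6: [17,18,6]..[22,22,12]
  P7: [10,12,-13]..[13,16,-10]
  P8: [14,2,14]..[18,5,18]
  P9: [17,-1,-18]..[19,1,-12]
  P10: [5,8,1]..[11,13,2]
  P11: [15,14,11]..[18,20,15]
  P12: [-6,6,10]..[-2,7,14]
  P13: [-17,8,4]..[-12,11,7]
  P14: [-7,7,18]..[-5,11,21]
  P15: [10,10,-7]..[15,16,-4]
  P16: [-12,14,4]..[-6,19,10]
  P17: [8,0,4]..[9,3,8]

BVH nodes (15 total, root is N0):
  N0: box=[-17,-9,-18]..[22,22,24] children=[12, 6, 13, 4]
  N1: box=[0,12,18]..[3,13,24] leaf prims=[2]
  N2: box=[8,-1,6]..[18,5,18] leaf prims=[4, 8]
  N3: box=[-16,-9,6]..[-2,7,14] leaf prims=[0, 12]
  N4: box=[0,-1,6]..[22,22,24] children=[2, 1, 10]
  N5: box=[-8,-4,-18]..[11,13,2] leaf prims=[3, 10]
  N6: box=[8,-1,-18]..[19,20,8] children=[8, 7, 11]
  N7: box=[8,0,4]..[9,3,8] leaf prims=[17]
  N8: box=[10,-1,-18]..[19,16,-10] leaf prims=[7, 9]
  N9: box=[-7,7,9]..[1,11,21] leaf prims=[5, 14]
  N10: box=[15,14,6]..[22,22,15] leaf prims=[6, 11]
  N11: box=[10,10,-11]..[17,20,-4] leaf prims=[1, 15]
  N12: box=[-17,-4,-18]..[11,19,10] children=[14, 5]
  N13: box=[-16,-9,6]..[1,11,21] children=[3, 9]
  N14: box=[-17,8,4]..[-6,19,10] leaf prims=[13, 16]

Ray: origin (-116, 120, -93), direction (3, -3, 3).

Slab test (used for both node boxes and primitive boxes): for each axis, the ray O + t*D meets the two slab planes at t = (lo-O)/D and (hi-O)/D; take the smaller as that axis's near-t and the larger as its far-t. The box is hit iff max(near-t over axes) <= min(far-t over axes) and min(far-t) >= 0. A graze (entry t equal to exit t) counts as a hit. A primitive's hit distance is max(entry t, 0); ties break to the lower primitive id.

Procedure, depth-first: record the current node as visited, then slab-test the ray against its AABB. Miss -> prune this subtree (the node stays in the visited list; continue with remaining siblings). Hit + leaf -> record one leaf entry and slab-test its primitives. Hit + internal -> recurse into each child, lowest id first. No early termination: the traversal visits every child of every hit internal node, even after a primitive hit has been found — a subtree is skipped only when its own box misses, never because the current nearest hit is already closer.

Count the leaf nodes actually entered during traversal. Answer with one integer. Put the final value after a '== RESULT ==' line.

Traverse from the root:
N0 x:[33,46] y:[98/3,43] z:[25,39] -> hit [33,39], descend [4, 6, 12, 13]
  N4 x:[116/3,46] y:[98/3,121/3] z:[33,39] -> hit [116/3,39], descend [1, 2, 10]
    N1 x:[116/3,119/3] y:[107/3,36] z:[37,39] -> miss, prune
    N2 x:[124/3,134/3] y:[115/3,121/3] z:[33,37] -> miss, prune
    N10 x:[131/3,46] y:[98/3,106/3] z:[33,36] -> miss, prune
  N6 x:[124/3,45] y:[100/3,121/3] z:[25,101/3] -> miss, prune
  N12 x:[33,127/3] y:[101/3,124/3] z:[25,103/3] -> hit [101/3,103/3], descend [5, 14]
    N5 x:[36,127/3] y:[107/3,124/3] z:[25,95/3] -> miss, prune
    N14 x:[33,110/3] y:[101/3,112/3] z:[97/3,103/3] -> hit [101/3,103/3] leaf, test {P13(miss), P16(miss)}
  N13 x:[100/3,39] y:[109/3,43] z:[33,38] -> hit [109/3,38], descend [3, 9]
    N3 x:[100/3,38] y:[113/3,43] z:[33,107/3] -> miss, prune
    N9 x:[109/3,39] y:[109/3,113/3] z:[34,38] -> hit [109/3,113/3] leaf, test {P5(miss), P14@t=37}

Summary -> nodes [0, 4, 1, 2, 10, 6, 12, 5, 14, 13, 3, 9]; box-tests=12; leaf-entries=2; first=P14

== RESULT ==
2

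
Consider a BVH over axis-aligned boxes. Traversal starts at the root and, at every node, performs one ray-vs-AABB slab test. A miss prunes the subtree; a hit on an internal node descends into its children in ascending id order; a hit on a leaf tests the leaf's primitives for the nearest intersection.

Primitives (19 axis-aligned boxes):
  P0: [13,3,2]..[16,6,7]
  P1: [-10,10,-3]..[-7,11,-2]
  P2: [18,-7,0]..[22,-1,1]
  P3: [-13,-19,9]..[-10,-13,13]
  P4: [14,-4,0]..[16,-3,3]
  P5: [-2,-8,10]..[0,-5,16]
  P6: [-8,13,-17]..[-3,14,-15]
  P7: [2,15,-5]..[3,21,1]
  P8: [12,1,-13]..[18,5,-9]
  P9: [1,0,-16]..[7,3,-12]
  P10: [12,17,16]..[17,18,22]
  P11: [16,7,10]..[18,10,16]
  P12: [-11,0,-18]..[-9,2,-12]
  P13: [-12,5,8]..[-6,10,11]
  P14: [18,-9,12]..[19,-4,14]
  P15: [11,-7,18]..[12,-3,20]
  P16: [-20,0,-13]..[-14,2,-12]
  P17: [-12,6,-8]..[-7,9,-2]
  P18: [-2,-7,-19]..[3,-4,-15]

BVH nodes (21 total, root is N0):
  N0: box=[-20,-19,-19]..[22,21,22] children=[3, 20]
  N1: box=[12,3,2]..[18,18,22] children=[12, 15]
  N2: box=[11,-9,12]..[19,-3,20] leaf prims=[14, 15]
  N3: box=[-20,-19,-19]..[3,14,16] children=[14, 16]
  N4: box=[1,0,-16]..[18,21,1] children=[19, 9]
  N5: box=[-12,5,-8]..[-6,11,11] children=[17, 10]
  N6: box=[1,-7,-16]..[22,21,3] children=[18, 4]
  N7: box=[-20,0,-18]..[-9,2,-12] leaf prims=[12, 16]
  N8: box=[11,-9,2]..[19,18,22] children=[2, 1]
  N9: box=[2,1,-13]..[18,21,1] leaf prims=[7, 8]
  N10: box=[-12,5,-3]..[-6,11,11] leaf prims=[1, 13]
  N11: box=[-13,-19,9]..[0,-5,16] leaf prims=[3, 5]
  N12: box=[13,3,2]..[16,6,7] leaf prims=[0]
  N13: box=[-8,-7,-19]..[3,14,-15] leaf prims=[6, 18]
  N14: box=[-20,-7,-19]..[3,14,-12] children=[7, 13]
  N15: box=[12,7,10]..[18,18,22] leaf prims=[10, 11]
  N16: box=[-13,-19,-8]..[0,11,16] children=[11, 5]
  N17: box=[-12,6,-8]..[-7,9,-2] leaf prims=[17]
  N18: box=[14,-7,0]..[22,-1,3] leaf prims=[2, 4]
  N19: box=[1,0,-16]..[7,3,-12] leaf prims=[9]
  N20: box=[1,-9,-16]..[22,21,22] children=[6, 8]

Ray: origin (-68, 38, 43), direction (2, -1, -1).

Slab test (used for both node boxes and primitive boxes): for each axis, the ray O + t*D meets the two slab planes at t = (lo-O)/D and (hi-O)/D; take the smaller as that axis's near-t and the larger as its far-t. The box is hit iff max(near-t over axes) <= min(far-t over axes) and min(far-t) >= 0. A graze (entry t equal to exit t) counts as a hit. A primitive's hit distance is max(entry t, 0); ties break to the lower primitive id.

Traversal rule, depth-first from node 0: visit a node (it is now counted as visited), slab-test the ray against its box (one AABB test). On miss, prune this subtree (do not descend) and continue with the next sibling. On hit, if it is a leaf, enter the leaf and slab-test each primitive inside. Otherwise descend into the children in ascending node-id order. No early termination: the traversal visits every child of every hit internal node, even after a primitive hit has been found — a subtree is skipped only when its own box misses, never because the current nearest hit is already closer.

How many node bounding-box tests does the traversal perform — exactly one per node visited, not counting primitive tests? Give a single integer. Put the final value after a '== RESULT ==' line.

Traverse from the root:
N0 x:[24,45] y:[17,57] z:[21,62] -> hit [24,45], descend [3, 20]
  N3 x:[24,71/2] y:[24,57] z:[27,62] -> hit [27,71/2], descend [14, 16]
    N14 x:[24,71/2] y:[24,45] z:[55,62] -> miss, prune
    N16 x:[55/2,34] y:[27,57] z:[27,51] -> hit [55/2,34], descend [5, 11]
      N5 x:[28,31] y:[27,33] z:[32,51] -> miss, prune
      N11 x:[55/2,34] y:[43,57] z:[27,34] -> miss, prune
  N20 x:[69/2,45] y:[17,47] z:[21,59] -> hit [69/2,45], descend [6, 8]
    N6 x:[69/2,45] y:[17,45] z:[40,59] -> hit [40,45], descend [4, 18]
      N4 x:[69/2,43] y:[17,38] z:[42,59] -> miss, prune
      N18 x:[41,45] y:[39,45] z:[40,43] -> hit [41,43] leaf, test {P2@t=43, P4@t=41}
    N8 x:[79/2,87/2] y:[20,47] z:[21,41] -> hit [79/2,41], descend [1, 2]
      N1 x:[40,43] y:[20,35] z:[21,41] -> miss, prune
      N2 x:[79/2,87/2] y:[41,47] z:[23,31] -> miss, prune

13 AABB tests over nodes [0, 3, 14, 16, 5, 11, 20, 6, 4, 18, 8, 1, 2]; 1 leaf entered; closest P4.

== RESULT ==
13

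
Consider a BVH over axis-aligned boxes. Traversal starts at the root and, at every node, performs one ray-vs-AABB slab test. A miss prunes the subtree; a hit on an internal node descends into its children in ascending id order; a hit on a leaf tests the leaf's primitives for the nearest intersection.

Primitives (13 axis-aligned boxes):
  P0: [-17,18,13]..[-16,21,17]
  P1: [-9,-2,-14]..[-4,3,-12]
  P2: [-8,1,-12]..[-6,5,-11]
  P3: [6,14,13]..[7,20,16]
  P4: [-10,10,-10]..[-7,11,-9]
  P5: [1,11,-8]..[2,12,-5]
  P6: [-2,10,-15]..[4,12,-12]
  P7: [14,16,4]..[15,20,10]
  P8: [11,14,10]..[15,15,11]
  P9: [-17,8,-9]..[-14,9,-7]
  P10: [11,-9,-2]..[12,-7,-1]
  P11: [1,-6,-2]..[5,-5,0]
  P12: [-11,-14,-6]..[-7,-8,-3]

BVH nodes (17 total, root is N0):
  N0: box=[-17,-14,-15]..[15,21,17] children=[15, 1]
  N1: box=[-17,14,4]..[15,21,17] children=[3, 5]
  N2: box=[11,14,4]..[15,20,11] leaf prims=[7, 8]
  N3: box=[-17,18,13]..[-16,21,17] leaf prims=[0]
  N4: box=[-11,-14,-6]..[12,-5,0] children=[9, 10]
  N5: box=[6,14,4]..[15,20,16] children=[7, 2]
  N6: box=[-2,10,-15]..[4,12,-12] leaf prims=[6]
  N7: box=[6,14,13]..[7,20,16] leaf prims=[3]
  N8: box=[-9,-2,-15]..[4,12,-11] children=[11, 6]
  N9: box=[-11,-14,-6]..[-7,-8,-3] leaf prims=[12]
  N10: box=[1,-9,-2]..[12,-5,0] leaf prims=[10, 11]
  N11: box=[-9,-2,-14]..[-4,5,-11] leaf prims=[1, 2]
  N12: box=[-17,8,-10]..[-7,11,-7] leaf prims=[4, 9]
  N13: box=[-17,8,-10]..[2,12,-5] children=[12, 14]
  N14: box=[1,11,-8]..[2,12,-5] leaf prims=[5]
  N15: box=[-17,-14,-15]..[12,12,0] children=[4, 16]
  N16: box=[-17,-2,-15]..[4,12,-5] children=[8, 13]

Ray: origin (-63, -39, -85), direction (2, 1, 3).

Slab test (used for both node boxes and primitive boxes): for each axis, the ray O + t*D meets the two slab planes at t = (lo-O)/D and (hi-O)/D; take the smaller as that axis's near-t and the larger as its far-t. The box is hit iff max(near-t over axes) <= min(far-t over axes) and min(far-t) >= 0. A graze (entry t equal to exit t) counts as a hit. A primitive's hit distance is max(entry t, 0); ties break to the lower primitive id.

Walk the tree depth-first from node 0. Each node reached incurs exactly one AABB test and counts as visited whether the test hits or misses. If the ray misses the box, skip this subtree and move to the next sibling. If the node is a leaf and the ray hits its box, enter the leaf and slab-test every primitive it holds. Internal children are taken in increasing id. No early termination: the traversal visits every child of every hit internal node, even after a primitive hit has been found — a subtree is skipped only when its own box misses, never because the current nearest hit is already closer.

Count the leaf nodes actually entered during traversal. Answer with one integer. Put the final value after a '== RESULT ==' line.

Trace the traversal:
N0 x:[23,39] y:[25,60] z:[70/3,34] -> hit [25,34], descend [1, 15]
  N1 x:[23,39] y:[53,60] z:[89/3,34] -> miss, prune
  N15 x:[23,75/2] y:[25,51] z:[70/3,85/3] -> hit [25,85/3], descend [4, 16]
    N4 x:[26,75/2] y:[25,34] z:[79/3,85/3] -> hit [79/3,85/3], descend [9, 10]
      N9 x:[26,28] y:[25,31] z:[79/3,82/3] -> hit [79/3,82/3] leaf, test {P12@t=79/3}
      N10 x:[32,75/2] y:[30,34] z:[83/3,85/3] -> miss, prune
    N16 x:[23,67/2] y:[37,51] z:[70/3,80/3] -> miss, prune

Summary -> nodes [0, 1, 15, 4, 9, 10, 16]; box-tests=7; leaf-entries=1; first=P12

== RESULT ==
1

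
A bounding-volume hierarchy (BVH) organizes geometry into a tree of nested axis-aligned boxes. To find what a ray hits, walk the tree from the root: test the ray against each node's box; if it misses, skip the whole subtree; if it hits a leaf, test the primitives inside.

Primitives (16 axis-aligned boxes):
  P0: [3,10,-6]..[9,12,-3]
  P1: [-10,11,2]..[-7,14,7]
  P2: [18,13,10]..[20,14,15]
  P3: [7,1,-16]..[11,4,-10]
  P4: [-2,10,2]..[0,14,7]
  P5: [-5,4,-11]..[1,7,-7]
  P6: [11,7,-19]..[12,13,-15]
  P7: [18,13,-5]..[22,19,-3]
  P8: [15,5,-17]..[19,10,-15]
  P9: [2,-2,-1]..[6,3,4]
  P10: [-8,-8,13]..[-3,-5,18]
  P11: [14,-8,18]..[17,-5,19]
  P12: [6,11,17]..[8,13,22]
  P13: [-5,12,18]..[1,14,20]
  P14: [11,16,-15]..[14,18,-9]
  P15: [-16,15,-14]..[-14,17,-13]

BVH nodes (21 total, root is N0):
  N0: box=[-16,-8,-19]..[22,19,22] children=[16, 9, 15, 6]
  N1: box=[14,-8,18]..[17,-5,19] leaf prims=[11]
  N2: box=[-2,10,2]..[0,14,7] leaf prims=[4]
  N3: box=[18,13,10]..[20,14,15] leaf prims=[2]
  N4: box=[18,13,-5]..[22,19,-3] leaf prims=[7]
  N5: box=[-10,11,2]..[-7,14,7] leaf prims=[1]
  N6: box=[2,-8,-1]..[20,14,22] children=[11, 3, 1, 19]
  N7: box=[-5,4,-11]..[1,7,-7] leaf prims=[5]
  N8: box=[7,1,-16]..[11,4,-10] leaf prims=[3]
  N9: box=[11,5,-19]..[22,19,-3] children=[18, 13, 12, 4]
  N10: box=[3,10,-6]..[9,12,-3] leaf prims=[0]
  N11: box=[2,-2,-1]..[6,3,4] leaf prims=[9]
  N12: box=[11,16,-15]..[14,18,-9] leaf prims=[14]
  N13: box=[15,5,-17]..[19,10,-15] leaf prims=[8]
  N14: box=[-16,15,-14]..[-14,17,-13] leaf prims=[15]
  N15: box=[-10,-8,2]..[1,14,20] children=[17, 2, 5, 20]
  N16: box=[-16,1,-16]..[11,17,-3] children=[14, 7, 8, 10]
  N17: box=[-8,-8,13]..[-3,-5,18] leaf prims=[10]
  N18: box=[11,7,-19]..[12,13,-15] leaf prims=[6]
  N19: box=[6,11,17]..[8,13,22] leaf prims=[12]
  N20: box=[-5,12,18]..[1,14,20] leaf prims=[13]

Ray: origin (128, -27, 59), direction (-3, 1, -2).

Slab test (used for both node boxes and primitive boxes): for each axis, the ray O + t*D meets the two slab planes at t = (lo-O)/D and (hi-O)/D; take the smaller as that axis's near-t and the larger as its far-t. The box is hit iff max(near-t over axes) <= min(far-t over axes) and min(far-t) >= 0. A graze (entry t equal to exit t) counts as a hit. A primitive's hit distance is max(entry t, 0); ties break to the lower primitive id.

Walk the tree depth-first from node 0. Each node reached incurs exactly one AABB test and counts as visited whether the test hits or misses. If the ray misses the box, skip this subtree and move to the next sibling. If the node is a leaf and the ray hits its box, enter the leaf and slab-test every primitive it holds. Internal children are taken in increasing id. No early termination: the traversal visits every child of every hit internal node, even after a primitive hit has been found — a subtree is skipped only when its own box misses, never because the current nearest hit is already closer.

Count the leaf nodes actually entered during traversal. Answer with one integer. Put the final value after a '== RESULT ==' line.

Traverse from the root:
N0 x:[106/3,48] y:[19,46] z:[37/2,39] -> hit [106/3,39], descend [6, 9, 15, 16]
  N6 x:[36,42] y:[19,41] z:[37/2,30] -> miss, prune
  N9 x:[106/3,39] y:[32,46] z:[31,39] -> hit [106/3,39], descend [4, 12, 13, 18]
    N4 x:[106/3,110/3] y:[40,46] z:[31,32] -> miss, prune
    N12 x:[38,39] y:[43,45] z:[34,37] -> miss, prune
    N13 x:[109/3,113/3] y:[32,37] z:[37,38] -> hit [37,37] leaf, test {P8@t=37}
    N18 x:[116/3,39] y:[34,40] z:[37,39] -> hit [116/3,39] leaf, test {P6@t=116/3}
  N15 x:[127/3,46] y:[19,41] z:[39/2,57/2] -> miss, prune
  N16 x:[39,48] y:[28,44] z:[31,75/2] -> miss, prune

9 AABB tests over nodes [0, 6, 9, 4, 12, 13, 18, 15, 16]; 2 leaves entered; closest P8.

== RESULT ==
2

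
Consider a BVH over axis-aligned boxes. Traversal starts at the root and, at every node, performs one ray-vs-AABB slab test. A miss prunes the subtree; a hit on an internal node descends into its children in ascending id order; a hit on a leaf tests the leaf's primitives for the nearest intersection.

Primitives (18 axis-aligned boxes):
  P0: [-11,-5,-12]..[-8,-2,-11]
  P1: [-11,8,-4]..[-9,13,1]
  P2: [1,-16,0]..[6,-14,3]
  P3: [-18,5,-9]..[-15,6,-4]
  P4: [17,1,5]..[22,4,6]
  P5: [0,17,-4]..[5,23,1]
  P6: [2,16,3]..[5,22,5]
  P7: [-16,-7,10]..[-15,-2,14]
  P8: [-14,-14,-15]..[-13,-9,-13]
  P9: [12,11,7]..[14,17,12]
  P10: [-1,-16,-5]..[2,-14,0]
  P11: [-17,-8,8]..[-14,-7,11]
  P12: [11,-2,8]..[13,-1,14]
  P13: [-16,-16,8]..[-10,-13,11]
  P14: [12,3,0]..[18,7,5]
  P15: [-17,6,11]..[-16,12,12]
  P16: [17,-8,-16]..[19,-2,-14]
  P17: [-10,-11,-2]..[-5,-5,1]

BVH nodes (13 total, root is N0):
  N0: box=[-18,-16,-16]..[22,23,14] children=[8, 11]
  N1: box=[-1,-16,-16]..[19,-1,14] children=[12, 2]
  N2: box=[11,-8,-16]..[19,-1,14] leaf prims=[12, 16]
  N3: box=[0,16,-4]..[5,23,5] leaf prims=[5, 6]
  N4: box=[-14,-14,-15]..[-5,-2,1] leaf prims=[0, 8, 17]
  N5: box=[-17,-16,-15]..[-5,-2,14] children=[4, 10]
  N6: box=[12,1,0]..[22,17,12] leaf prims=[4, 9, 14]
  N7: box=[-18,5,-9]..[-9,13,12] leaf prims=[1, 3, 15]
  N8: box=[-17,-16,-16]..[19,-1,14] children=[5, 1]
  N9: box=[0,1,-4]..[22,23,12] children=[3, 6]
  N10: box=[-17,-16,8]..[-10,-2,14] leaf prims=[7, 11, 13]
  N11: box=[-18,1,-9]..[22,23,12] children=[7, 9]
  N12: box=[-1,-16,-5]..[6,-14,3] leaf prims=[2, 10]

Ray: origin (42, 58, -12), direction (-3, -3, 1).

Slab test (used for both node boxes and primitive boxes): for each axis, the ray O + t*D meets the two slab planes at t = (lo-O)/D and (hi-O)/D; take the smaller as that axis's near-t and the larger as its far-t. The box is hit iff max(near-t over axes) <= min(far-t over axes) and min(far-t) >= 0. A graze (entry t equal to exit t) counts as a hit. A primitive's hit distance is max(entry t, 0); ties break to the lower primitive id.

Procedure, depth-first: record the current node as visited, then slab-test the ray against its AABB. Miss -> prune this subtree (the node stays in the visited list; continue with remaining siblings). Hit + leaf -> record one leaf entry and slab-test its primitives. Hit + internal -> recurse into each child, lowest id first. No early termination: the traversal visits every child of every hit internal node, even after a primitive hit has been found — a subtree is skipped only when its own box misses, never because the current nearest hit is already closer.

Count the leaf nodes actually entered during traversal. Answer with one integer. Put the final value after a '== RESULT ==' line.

Traverse from the root:
N0 x:[20/3,20] y:[35/3,74/3] z:[-4,26] -> hit [35/3,20], descend [8, 11]
  N8 x:[23/3,59/3] y:[59/3,74/3] z:[-4,26] -> hit [59/3,59/3], descend [1, 5]
    N1 x:[23/3,43/3] y:[59/3,74/3] z:[-4,26] -> miss, prune
    N5 x:[47/3,59/3] y:[20,74/3] z:[-3,26] -> miss, prune
  N11 x:[20/3,20] y:[35/3,19] z:[3,24] -> hit [35/3,19], descend [7, 9]
    N7 x:[17,20] y:[15,53/3] z:[3,24] -> hit [17,53/3] leaf, test {P1(miss), P3(miss), P15(miss)}
    N9 x:[20/3,14] y:[35/3,19] z:[8,24] -> hit [35/3,14], descend [3, 6]
      N3 x:[37/3,14] y:[35/3,14] z:[8,17] -> hit [37/3,14] leaf, test {P5@t=37/3, P6(miss)}
      N6 x:[20/3,10] y:[41/3,19] z:[12,24] -> miss, prune

Visited [0, 8, 1, 5, 11, 7, 9, 3, 6]. Tests: 9 box, 2 leaf. Nearest: P5.

== RESULT ==
2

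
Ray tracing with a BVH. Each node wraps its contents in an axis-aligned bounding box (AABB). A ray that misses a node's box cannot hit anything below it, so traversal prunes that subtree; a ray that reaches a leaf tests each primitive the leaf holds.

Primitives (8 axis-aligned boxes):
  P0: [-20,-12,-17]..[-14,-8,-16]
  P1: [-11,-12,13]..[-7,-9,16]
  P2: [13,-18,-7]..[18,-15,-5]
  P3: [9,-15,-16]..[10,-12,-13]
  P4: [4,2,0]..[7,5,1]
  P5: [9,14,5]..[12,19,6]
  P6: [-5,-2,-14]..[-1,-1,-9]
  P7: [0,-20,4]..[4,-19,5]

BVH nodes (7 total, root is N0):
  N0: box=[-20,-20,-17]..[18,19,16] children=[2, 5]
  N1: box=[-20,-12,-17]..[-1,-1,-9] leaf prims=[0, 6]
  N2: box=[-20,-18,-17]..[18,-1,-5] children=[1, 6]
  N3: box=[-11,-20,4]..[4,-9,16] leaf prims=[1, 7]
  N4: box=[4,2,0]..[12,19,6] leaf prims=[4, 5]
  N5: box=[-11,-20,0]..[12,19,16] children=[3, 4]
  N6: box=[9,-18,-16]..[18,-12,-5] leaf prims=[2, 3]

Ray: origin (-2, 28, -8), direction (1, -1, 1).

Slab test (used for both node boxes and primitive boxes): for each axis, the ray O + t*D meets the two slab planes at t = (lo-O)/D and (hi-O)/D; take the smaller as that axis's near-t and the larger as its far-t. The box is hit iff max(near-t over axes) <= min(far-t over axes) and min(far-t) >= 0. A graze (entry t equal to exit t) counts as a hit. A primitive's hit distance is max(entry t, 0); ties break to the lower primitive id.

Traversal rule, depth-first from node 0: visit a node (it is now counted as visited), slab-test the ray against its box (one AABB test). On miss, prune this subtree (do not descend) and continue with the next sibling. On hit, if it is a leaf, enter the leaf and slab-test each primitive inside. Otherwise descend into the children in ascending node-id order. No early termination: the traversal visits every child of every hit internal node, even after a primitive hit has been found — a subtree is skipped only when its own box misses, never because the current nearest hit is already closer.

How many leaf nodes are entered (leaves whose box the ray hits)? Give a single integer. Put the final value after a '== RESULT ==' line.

Trace the traversal:
N0 x:[-18,20] y:[9,48] z:[-9,24] -> hit [9,20], descend [2, 5]
  N2 x:[-18,20] y:[29,46] z:[-9,3] -> miss, prune
  N5 x:[-9,14] y:[9,48] z:[8,24] -> hit [9,14], descend [3, 4]
    N3 x:[-9,6] y:[37,48] z:[12,24] -> miss, prune
    N4 x:[6,14] y:[9,26] z:[8,14] -> hit [9,14] leaf, test {P4(miss), P5@t=13}

order=[0, 2, 5, 3, 4]  |boxes|=5  |leaves|=1  hit=P5

== RESULT ==
1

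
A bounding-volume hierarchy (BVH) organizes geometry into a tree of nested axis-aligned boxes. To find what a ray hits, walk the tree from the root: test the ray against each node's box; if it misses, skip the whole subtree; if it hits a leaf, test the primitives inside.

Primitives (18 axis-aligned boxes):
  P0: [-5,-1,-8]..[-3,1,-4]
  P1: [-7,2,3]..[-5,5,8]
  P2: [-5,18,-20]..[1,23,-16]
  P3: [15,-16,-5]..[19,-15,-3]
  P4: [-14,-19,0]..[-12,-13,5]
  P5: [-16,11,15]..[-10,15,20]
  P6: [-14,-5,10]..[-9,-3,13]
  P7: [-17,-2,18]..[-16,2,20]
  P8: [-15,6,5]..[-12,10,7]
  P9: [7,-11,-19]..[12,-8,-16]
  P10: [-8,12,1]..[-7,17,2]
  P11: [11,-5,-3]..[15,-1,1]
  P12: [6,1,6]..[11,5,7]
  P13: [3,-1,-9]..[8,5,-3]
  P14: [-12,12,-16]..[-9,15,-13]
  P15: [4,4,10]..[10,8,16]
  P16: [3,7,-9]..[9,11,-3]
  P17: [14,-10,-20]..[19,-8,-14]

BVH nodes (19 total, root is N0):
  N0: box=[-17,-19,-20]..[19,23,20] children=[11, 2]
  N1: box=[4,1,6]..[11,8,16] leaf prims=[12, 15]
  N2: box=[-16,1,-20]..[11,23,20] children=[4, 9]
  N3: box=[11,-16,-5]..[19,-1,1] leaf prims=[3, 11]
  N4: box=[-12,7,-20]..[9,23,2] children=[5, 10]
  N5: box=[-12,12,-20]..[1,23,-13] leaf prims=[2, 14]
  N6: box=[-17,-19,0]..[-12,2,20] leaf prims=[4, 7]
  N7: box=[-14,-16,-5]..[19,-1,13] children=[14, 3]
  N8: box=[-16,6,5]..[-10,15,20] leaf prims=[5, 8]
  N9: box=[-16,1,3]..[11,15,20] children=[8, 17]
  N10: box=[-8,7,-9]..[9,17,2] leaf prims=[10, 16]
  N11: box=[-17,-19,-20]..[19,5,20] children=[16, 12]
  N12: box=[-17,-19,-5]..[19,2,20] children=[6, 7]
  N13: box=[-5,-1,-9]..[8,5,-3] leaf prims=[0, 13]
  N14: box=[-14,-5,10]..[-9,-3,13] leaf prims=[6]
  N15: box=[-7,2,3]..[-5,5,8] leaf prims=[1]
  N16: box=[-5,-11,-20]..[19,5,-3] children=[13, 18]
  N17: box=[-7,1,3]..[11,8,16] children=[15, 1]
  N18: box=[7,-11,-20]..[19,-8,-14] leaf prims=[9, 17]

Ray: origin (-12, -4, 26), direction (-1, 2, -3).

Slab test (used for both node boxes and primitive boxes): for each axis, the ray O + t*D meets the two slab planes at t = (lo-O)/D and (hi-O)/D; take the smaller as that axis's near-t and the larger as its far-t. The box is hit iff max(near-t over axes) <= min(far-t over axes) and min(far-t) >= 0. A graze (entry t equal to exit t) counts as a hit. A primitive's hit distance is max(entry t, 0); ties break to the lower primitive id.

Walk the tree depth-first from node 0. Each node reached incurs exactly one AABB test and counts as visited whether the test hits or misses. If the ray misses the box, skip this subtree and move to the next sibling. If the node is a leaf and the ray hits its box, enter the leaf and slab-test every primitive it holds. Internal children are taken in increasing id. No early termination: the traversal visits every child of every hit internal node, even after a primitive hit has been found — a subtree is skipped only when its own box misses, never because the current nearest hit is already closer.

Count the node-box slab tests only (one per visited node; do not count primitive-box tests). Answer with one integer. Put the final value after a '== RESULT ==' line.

Trace the traversal:
N0 x:[-31,5] y:[-15/2,27/2] z:[2,46/3] -> hit [2,5], descend [2, 11]
  N2 x:[-23,4] y:[5/2,27/2] z:[2,46/3] -> hit [5/2,4], descend [4, 9]
    N4 x:[-21,0] y:[11/2,27/2] z:[8,46/3] -> miss, prune
    N9 x:[-23,4] y:[5/2,19/2] z:[2,23/3] -> hit [5/2,4], descend [8, 17]
      N8 x:[-2,4] y:[5,19/2] z:[2,7] -> miss, prune
      N17 x:[-23,-5] y:[5/2,6] z:[10/3,23/3] -> miss, prune
  N11 x:[-31,5] y:[-15/2,9/2] z:[2,46/3] -> hit [2,9/2], descend [12, 16]
    N12 x:[-31,5] y:[-15/2,3] z:[2,31/3] -> hit [2,3], descend [6, 7]
      N6 x:[0,5] y:[-15/2,3] z:[2,26/3] -> hit [2,3] leaf, test {P4(miss), P7(miss)}
      N7 x:[-31,2] y:[-6,3/2] z:[13/3,31/3] -> miss, prune
    N16 x:[-31,-7] y:[-7/2,9/2] z:[29/3,46/3] -> miss, prune

Summary -> nodes [0, 2, 4, 9, 8, 17, 11, 12, 6, 7, 16]; box-tests=11; leaf-entries=1; first=miss

== RESULT ==
11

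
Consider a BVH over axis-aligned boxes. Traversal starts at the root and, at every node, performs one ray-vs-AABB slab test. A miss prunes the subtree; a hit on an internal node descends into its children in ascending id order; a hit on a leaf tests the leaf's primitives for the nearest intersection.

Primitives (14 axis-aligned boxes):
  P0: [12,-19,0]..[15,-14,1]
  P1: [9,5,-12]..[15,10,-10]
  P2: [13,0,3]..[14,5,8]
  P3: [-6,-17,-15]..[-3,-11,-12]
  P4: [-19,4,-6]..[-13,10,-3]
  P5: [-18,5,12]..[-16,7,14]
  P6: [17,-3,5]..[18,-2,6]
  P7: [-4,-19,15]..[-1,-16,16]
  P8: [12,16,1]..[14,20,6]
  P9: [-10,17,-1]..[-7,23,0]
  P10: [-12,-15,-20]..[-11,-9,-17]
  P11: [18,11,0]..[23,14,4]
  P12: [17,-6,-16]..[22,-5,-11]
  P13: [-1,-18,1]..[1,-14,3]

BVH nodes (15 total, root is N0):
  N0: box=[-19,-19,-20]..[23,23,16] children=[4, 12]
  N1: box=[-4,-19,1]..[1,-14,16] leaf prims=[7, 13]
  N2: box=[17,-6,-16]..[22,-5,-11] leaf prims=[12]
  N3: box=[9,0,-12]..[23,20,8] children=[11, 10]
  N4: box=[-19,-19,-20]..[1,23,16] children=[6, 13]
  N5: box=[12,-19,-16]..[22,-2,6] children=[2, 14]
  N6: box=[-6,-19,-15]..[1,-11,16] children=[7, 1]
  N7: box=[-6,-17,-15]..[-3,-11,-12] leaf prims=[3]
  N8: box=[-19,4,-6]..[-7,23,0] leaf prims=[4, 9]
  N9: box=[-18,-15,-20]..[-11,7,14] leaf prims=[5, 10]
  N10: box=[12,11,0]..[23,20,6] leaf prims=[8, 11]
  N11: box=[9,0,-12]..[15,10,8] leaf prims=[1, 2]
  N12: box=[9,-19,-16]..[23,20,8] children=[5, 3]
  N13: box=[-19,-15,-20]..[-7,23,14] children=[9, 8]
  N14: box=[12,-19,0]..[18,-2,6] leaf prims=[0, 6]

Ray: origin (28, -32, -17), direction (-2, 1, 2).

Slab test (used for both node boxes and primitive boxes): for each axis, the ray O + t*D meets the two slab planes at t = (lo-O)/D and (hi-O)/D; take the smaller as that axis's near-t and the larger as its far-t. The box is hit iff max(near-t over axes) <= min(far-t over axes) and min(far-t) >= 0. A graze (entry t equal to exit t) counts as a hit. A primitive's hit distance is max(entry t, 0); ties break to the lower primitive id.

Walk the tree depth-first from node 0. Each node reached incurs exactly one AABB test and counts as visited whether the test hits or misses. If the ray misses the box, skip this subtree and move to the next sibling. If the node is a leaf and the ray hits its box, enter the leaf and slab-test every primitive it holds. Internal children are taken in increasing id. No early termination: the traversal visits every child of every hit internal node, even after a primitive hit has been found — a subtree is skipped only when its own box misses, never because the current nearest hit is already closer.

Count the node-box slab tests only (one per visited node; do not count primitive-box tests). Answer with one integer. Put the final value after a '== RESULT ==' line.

Walk:
N0 x:[5/2,47/2] y:[13,55] z:[-3/2,33/2] -> hit [13,33/2], descend [4, 12]
  N4 x:[27/2,47/2] y:[13,55] z:[-3/2,33/2] -> hit [27/2,33/2], descend [6, 13]
    N6 x:[27/2,17] y:[13,21] z:[1,33/2] -> hit [27/2,33/2], descend [1, 7]
      N1 x:[27/2,16] y:[13,18] z:[9,33/2] -> hit [27/2,16] leaf, test {P7@t=16, P13(miss)}
      N7 x:[31/2,17] y:[15,21] z:[1,5/2] -> miss, prune
    N13 x:[35/2,47/2] y:[17,55] z:[-3/2,31/2] -> miss, prune
  N12 x:[5/2,19/2] y:[13,52] z:[1/2,25/2] -> miss, prune

order=[0, 4, 6, 1, 7, 13, 12]  |boxes|=7  |leaves|=1  hit=P7

== RESULT ==
7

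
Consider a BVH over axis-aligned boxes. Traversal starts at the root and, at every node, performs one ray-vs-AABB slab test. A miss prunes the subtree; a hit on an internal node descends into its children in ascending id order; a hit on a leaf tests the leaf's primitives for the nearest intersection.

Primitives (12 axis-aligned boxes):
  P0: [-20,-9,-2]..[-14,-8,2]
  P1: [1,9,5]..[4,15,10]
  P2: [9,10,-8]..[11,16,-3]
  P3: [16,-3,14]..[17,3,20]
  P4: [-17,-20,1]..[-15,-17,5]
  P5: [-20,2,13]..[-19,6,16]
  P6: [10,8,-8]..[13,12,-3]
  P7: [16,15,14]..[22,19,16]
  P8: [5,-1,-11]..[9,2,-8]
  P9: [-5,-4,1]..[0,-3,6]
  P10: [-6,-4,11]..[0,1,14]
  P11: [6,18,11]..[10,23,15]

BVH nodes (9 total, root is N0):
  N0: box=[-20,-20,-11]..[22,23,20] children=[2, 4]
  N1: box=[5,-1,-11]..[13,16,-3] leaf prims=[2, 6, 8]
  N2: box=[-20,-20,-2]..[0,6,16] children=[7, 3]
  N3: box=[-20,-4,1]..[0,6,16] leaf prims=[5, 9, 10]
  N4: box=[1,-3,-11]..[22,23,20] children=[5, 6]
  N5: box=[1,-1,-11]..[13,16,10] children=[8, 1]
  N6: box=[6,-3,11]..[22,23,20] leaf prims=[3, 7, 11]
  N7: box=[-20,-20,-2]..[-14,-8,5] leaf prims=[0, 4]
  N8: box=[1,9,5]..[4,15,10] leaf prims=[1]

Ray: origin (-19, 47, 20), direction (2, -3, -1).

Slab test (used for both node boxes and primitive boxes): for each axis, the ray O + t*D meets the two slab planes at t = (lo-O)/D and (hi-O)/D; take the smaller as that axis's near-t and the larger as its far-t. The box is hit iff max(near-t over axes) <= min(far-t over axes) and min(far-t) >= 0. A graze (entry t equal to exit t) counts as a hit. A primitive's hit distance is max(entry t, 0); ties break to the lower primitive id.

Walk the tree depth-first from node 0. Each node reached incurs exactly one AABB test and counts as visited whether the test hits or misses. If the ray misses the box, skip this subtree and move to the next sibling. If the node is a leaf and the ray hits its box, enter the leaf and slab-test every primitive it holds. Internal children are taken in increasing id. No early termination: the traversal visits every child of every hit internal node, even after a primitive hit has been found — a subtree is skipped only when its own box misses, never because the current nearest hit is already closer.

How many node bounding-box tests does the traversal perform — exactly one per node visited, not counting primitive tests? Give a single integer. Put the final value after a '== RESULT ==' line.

Trace the traversal:
N0 x:[-1/2,41/2] y:[8,67/3] z:[0,31] -> hit [8,41/2], descend [2, 4]
  N2 x:[-1/2,19/2] y:[41/3,67/3] z:[4,22] -> miss, prune
  N4 x:[10,41/2] y:[8,50/3] z:[0,31] -> hit [10,50/3], descend [5, 6]
    N5 x:[10,16] y:[31/3,16] z:[10,31] -> hit [31/3,16], descend [1, 8]
      N1 x:[12,16] y:[31/3,16] z:[23,31] -> miss, prune
      N8 x:[10,23/2] y:[32/3,38/3] z:[10,15] -> hit [32/3,23/2] leaf, test {P1@t=32/3}
    N6 x:[25/2,41/2] y:[8,50/3] z:[0,9] -> miss, prune

7 AABB tests over nodes [0, 2, 4, 5, 1, 8, 6]; 1 leaf entered; closest P1.

== RESULT ==
7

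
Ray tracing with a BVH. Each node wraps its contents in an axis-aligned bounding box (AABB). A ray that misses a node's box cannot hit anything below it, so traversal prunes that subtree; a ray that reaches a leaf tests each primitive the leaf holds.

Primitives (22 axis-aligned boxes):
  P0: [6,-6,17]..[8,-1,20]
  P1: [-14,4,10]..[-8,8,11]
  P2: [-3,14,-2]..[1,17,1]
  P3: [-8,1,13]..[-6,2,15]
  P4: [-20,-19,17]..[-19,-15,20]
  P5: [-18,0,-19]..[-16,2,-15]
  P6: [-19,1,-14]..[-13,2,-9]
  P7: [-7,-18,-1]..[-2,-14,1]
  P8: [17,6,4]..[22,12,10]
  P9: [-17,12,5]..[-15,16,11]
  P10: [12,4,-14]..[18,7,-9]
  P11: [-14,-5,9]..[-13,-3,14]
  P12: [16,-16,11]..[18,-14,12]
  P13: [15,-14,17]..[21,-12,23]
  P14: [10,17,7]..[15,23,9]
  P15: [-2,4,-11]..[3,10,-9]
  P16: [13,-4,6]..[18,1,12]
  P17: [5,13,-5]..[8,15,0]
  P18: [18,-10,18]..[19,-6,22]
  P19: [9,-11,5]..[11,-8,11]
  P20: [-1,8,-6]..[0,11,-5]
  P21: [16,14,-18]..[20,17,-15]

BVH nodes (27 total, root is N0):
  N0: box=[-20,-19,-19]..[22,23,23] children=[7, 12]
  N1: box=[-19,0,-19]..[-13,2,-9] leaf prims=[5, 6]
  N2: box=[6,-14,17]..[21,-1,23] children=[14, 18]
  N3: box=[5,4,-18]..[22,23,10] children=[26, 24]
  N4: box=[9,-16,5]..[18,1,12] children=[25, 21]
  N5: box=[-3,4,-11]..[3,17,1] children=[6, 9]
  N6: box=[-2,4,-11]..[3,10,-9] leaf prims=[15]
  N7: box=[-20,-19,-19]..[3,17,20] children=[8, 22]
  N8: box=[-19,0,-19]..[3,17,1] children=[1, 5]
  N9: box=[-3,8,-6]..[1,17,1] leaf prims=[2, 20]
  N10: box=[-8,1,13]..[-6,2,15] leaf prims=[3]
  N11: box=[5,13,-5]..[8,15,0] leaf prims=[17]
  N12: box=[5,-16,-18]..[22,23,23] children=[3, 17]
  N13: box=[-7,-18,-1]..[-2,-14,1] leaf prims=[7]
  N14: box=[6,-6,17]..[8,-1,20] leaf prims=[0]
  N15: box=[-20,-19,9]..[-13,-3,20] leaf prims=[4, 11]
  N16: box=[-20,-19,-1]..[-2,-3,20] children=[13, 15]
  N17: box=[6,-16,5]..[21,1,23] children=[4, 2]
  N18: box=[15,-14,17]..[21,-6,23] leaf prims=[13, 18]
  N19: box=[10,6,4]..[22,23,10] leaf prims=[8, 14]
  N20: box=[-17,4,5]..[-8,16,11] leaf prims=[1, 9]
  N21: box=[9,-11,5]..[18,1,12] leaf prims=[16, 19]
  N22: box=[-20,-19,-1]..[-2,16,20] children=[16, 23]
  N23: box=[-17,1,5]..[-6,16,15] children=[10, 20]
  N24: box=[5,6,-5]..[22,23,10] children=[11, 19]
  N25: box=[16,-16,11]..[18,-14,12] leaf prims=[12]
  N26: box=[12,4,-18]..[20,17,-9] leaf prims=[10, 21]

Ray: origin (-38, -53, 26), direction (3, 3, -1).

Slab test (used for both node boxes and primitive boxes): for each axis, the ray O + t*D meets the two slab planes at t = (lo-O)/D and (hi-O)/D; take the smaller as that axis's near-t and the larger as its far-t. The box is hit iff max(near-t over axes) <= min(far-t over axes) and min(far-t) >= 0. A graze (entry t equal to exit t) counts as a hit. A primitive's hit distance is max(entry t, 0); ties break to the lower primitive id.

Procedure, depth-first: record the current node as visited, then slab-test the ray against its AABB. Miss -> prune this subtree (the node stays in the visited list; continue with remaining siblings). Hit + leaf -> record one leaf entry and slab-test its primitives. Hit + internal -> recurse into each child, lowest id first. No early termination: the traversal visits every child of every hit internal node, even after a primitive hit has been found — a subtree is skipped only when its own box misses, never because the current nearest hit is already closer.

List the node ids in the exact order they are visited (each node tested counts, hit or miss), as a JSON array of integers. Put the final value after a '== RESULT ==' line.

Walk:
N0 x:[6,20] y:[34/3,76/3] z:[3,45] -> hit [34/3,20], descend [7, 12]
  N7 x:[6,41/3] y:[34/3,70/3] z:[6,45] -> hit [34/3,41/3], descend [8, 22]
    N8 x:[19/3,41/3] y:[53/3,70/3] z:[25,45] -> miss, prune
    N22 x:[6,12] y:[34/3,23] z:[6,27] -> hit [34/3,12], descend [16, 23]
      N16 x:[6,12] y:[34/3,50/3] z:[6,27] -> hit [34/3,12], descend [13, 15]
        N13 x:[31/3,12] y:[35/3,13] z:[25,27] -> miss, prune
        N15 x:[6,25/3] y:[34/3,50/3] z:[6,17] -> miss, prune
      N23 x:[7,32/3] y:[18,23] z:[11,21] -> miss, prune
  N12 x:[43/3,20] y:[37/3,76/3] z:[3,44] -> hit [43/3,20], descend [3, 17]
    N3 x:[43/3,20] y:[19,76/3] z:[16,44] -> hit [19,20], descend [24, 26]
      N24 x:[43/3,20] y:[59/3,76/3] z:[16,31] -> hit [59/3,20], descend [11, 19]
        N11 x:[43/3,46/3] y:[22,68/3] z:[26,31] -> miss, prune
        N19 x:[16,20] y:[59/3,76/3] z:[16,22] -> hit [59/3,20] leaf, test {P8@t=59/3, P14(miss)}
      N26 x:[50/3,58/3] y:[19,70/3] z:[35,44] -> miss, prune
    N17 x:[44/3,59/3] y:[37/3,18] z:[3,21] -> hit [44/3,18], descend [2, 4]
      N2 x:[44/3,59/3] y:[13,52/3] z:[3,9] -> miss, prune
      N4 x:[47/3,56/3] y:[37/3,18] z:[14,21] -> hit [47/3,18], descend [21, 25]
        N21 x:[47/3,56/3] y:[14,18] z:[14,21] -> hit [47/3,18] leaf, test {P16@t=17, P19(miss)}
        N25 x:[18,56/3] y:[37/3,13] z:[14,15] -> miss, prune

order=[0, 7, 8, 22, 16, 13, 15, 23, 12, 3, 24, 11, 19, 26, 17, 2, 4, 21, 25]  |boxes|=19  |leaves|=2  hit=P16

== RESULT ==
[0, 7, 8, 22, 16, 13, 15, 23, 12, 3, 24, 11, 19, 26, 17, 2, 4, 21, 25]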